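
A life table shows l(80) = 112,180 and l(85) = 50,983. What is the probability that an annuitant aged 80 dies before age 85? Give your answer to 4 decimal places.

0.5455

P(die before 85 | alive at 80) = 1 − l(85)/l(80) = 1 − 50,983/112,180 = (61,197)/112,180 = 0.545525.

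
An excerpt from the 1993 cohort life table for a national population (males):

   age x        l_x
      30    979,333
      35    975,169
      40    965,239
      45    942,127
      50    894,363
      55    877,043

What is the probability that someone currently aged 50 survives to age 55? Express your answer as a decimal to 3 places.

We want 5p50 = l_55/l_50.
The conditional survival probability is l_55/l_50 = 877,043/894,363 = 0.980634.

0.981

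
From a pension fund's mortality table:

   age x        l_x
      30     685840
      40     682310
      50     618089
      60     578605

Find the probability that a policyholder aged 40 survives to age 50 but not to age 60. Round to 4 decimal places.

0.0579

We want 10|10q40 = (l_50 − l_60)/l_40.
This is the probability of reaching 50 but not 60, conditional on being alive at 40: (l_50 − l_60) / l_40.
= (618089 − 578605) / 682310 = 39484 / 682310 = 0.057868.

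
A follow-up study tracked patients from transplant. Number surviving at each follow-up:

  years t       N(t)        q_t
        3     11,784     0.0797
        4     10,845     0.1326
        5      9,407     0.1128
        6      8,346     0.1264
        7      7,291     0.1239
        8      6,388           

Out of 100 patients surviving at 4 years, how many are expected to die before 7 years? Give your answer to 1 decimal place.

The relevant probability is 1 − 7,291/10,845 = 0.327709.
Expected number = 100 × 0.327709 = 32.8.

32.8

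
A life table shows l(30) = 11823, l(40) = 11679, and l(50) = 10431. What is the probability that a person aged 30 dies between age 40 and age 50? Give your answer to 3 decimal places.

0.106

This is the probability of reaching 40 but not 50, conditional on being alive at 30: (l(40) − l(50)) / l(30).
= (11679 − 10431) / 11823 = 1248 / 11823 = 0.105557.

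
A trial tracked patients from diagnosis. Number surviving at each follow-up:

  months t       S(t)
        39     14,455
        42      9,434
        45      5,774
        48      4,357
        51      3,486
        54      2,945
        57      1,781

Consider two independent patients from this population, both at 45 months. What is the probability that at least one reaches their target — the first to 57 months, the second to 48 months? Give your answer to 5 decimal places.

p₁ = S(57)/S(45) = 1,781/5,774 = 0.308452; p₂ = S(48)/S(45) = 4,357/5,774 = 0.754590.
P(at least one) = 1 − (1−p₁)(1−p₂) = 1 − 0.691548 × 0.245410 = 0.830287.

0.83029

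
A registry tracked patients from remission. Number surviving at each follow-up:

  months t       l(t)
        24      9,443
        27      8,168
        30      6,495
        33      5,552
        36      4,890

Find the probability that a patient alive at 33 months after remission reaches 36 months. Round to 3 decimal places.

The conditional survival probability is l(36)/l(33) = 4,890/5,552 = 0.880764.

0.881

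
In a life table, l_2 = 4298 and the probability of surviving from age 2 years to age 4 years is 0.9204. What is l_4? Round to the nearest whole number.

3956

l_4 = l_2 × p = 4298 × 0.9204 = 3956.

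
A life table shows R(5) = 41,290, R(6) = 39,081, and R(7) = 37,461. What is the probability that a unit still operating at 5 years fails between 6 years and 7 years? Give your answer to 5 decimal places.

This is the probability of reaching 6 but not 7, conditional on being operational at 5: (R(6) − R(7)) / R(5).
= (39,081 − 37,461) / 41,290 = 1,620 / 41,290 = 0.039235.

0.03923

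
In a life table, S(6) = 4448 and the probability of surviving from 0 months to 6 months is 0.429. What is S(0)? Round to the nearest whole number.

S(0) = S(6) / p = 4448 / 0.429 = 10368.

10368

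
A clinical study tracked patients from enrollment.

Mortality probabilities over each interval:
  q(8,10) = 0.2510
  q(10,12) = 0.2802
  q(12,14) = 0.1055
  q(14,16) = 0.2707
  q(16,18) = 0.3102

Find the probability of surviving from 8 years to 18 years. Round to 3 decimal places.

0.243

Chaining the interval survival probabilities: (1 − 0.2510) × (1 − 0.2802) × (1 − 0.1055) × (1 − 0.2707) × (1 − 0.3102).
= 0.7490 × 0.7198 × 0.8945 × 0.7293 × 0.6898 = 0.242607.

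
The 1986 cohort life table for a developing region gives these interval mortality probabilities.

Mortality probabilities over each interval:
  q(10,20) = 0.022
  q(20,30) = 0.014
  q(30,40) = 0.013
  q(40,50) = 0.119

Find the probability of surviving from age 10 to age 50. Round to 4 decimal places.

Chaining the interval survival probabilities: (1 − 0.022) × (1 − 0.014) × (1 − 0.013) × (1 − 0.119).
= 0.978 × 0.986 × 0.987 × 0.881 = 0.838511.

0.8385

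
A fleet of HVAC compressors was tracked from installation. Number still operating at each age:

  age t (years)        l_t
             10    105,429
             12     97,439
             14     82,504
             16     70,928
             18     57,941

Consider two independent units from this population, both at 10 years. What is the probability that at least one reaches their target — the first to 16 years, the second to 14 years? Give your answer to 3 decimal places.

p₁ = l_16/l_10 = 70,928/105,429 = 0.672756; p₂ = l_14/l_10 = 82,504/105,429 = 0.782555.
P(at least one) = 1 − (1−p₁)(1−p₂) = 1 − 0.327244 × 0.217445 = 0.928842.

0.929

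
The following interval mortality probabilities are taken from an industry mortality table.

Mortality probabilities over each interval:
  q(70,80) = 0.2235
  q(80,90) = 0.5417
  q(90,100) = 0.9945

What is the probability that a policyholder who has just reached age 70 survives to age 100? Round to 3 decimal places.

0.002

Chaining the interval survival probabilities: (1 − 0.2235) × (1 − 0.5417) × (1 − 0.9945).
= 0.7765 × 0.4583 × 0.0055 = 0.001957.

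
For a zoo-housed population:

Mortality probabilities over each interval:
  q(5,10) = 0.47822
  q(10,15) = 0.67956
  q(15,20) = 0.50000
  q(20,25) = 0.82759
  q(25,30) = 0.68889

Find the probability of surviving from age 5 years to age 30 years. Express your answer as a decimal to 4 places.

Survival from 5 to 30 is the product of surviving each interval: (1 − 0.47822) × (1 − 0.67956) × (1 − 0.50000) × (1 − 0.82759) × (1 − 0.68889).
= 0.52178 × 0.32044 × 0.50000 × 0.17241 × 0.31111 = 0.004484.

0.0045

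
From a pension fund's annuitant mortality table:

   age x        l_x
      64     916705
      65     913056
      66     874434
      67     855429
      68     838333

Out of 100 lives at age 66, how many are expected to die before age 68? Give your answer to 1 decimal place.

4.1

The relevant probability is 1 − 838333/874434 = 0.041285.
Expected number = 100 × 0.041285 = 4.1.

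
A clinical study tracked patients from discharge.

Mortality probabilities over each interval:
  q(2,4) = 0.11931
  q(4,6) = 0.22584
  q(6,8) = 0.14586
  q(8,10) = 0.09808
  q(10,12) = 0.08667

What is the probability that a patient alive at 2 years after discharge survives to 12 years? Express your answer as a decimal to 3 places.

0.480

P(survive 2→12) = (1 − 0.11931) × (1 − 0.22584) × (1 − 0.14586) × (1 − 0.09808) × (1 − 0.08667).
= 0.88069 × 0.77416 × 0.85414 × 0.90192 × 0.91333 = 0.479710.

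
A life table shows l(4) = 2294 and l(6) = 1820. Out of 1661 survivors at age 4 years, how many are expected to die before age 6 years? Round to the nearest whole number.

The relevant probability is 1 − 1820/2294 = 0.206626.
Expected number = 1661 × 0.206626 = 343.

343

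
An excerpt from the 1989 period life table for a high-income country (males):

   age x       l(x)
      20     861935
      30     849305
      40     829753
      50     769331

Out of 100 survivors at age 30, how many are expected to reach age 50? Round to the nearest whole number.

91

The relevant probability is 769331/849305 = 0.905836.
Expected number = 100 × 0.905836 = 91.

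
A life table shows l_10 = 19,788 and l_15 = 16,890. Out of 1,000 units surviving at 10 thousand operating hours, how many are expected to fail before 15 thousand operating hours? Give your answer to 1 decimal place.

The relevant probability is 1 − 16,890/19,788 = 0.146452.
Expected number = 1,000 × 0.146452 = 146.5.

146.5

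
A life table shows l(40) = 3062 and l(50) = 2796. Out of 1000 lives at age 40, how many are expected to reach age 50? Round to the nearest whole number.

913

The relevant probability is 2796/3062 = 0.913129.
Expected number = 1000 × 0.913129 = 913.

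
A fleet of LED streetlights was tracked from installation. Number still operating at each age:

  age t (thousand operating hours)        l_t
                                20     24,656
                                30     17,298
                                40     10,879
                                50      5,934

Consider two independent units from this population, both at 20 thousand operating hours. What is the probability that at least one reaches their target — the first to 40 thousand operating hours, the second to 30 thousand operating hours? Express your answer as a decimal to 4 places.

0.8332

p₁ = l_40/l_20 = 10,879/24,656 = 0.441231; p₂ = l_30/l_20 = 17,298/24,656 = 0.701574.
P(at least one) = 1 − (1−p₁)(1−p₂) = 1 − 0.558769 × 0.298426 = 0.833249.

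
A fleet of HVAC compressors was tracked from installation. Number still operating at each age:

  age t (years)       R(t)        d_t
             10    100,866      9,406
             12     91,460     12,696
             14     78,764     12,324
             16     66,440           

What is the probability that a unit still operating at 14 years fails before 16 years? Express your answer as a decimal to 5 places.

P(fail before 16 | operational at 14) = 1 − R(16)/R(14) = 1 − 66,440/78,764 = (12,324)/78,764 = 0.156467.

0.15647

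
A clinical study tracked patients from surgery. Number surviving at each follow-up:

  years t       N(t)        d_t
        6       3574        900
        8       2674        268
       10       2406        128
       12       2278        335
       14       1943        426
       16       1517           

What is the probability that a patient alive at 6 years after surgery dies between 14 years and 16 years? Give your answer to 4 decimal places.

0.1192

This is the probability of reaching 14 but not 16, conditional on being alive at 6: (N(14) − N(16)) / N(6).
= (1943 − 1517) / 3574 = 426 / 3574 = 0.119194.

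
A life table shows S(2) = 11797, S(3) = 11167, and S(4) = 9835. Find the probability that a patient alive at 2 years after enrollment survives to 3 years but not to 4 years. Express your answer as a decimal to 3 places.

This is the probability of reaching 3 but not 4, conditional on being alive at 2: (S(3) − S(4)) / S(2).
= (11167 − 9835) / 11797 = 1332 / 11797 = 0.112910.

0.113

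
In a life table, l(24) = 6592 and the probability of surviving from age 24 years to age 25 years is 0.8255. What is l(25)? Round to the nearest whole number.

l(25) = l(24) × p = 6592 × 0.8255 = 5442.

5442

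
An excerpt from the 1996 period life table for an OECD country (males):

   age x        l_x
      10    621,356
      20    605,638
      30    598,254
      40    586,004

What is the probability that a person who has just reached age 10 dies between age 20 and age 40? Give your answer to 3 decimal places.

0.032

We want 10|20q10 = (l_20 − l_40)/l_10.
This is the probability of reaching 20 but not 40, conditional on being alive at 10: (l_20 − l_40) / l_10.
= (605,638 − 586,004) / 621,356 = 19,634 / 621,356 = 0.031599.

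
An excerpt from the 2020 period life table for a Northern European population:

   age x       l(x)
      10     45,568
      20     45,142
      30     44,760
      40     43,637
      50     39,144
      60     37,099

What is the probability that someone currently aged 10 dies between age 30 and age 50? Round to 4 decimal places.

This is the probability of reaching 30 but not 50, conditional on being alive at 10: (l(30) − l(50)) / l(10).
= (44,760 − 39,144) / 45,568 = 5,616 / 45,568 = 0.123244.

0.1232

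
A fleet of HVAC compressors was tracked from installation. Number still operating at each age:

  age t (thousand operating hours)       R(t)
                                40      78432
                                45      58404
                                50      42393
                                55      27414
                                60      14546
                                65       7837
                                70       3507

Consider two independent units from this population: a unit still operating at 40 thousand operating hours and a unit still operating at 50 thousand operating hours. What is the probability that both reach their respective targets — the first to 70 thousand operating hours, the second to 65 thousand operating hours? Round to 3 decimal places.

p₁ = R(70)/R(40) = 3507/78432 = 0.044714; p₂ = R(65)/R(50) = 7837/42393 = 0.184865.
P(both) = p₁ × p₂ = 0.044714 × 0.184865 = 0.008266.

0.008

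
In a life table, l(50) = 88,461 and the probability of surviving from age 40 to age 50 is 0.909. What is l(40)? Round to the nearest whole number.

97317

l(40) = l(50) / p = 88,461 / 0.909 = 97317.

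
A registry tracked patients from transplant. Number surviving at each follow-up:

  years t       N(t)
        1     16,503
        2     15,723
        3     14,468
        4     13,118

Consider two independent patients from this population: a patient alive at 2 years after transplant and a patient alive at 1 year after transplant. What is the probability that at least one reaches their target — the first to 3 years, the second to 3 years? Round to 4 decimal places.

0.9902

p₁ = N(3)/N(2) = 14,468/15,723 = 0.920181; p₂ = N(3)/N(1) = 14,468/16,503 = 0.876689.
P(at least one) = 1 − (1−p₁)(1−p₂) = 1 − 0.079819 × 0.123311 = 0.990157.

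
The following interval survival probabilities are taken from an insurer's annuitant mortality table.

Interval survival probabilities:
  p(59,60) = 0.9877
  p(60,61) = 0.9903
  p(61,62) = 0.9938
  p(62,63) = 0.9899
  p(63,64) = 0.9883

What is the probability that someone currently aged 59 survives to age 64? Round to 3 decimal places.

0.951

Chaining the interval survival probabilities: 0.9877 × 0.9903 × 0.9938 × 0.9899 × 0.9883.
= 0.950979.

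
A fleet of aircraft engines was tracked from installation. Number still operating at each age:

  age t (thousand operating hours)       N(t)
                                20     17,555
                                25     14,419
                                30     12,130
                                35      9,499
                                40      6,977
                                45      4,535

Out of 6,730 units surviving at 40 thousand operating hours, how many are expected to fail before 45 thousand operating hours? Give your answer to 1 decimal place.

2355.5

The relevant probability is 1 − 4,535/6,977 = 0.350007.
Expected number = 6,730 × 0.350007 = 2355.5.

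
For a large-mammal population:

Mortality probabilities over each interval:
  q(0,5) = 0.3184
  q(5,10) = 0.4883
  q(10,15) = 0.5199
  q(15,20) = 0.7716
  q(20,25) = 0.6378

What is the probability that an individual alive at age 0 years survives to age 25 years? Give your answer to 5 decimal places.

The overall survival probability is (1 − 0.3184) × (1 − 0.4883) × (1 − 0.5199) × (1 − 0.7716) × (1 − 0.6378).
= 0.6816 × 0.5117 × 0.4801 × 0.2284 × 0.3622 = 0.013852.

0.01385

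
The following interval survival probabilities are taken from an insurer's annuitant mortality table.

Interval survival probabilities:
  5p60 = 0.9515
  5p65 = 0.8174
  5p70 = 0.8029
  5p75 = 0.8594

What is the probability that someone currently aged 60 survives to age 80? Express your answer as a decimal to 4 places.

0.5367

Survival from 60 to 80 is the product of surviving each interval: 0.9515 × 0.8174 × 0.8029 × 0.8594.
= 0.536661.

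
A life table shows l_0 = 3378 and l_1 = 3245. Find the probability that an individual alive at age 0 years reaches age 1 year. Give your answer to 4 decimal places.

0.9606

The conditional survival probability is l_1/l_0 = 3245/3378 = 0.960628.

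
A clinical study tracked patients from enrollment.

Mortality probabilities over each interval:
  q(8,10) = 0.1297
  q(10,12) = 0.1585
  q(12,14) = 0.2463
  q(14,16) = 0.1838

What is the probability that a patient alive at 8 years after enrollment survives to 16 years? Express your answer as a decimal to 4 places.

0.4505

P(survive 8→16) = (1 − 0.1297) × (1 − 0.1585) × (1 − 0.2463) × (1 − 0.1838).
= 0.8703 × 0.8415 × 0.7537 × 0.8162 = 0.450524.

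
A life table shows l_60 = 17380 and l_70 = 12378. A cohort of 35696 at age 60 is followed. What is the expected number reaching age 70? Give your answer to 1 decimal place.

25422.6

The relevant probability is 12378/17380 = 0.712198.
Expected number = 35696 × 0.712198 = 25422.6.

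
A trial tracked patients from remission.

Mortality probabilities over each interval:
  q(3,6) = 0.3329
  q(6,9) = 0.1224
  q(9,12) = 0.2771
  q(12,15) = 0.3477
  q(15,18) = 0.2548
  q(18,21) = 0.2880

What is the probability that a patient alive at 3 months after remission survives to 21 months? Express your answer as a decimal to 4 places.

0.1465

Chaining the interval survival probabilities: (1 − 0.3329) × (1 − 0.1224) × (1 − 0.2771) × (1 − 0.3477) × (1 − 0.2548) × (1 − 0.2880).
= 0.6671 × 0.8776 × 0.7229 × 0.6523 × 0.7452 × 0.7120 = 0.146476.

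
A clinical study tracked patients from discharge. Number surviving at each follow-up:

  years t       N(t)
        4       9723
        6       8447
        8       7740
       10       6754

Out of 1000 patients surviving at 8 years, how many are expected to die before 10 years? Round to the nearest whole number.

The relevant probability is 1 − 6754/7740 = 0.127390.
Expected number = 1000 × 0.127390 = 127.

127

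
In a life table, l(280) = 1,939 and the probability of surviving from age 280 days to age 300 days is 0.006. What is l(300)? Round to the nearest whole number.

l(300) = l(280) × p = 1,939 × 0.006 = 12.

12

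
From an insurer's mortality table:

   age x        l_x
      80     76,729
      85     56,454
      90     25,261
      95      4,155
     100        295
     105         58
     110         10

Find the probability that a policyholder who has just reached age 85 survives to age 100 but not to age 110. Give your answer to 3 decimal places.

This is the probability of reaching 100 but not 110, conditional on being alive at 85: (l_100 − l_110) / l_85.
= (295 − 10) / 56,454 = 285 / 56,454 = 0.005048.

0.005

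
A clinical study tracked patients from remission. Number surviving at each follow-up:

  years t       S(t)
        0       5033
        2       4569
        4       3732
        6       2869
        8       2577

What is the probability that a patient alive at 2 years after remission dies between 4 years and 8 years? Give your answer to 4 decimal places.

0.2528

This is the probability of reaching 4 but not 8, conditional on being alive at 2: (S(4) − S(8)) / S(2).
= (3732 − 2577) / 4569 = 1155 / 4569 = 0.252791.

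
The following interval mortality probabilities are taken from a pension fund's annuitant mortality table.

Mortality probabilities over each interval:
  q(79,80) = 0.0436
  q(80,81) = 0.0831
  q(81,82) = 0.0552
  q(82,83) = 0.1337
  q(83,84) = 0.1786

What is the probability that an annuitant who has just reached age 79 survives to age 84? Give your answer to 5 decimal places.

0.58956

Survival from 79 to 84 is the product of surviving each interval: (1 − 0.0436) × (1 − 0.0831) × (1 − 0.0552) × (1 − 0.1337) × (1 − 0.1786).
= 0.9564 × 0.9169 × 0.9448 × 0.8663 × 0.8214 = 0.589555.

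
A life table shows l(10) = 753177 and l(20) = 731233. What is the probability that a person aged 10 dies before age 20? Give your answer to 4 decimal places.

P(die before 20 | alive at 10) = 1 − l(20)/l(10) = 1 − 731233/753177 = (21944)/753177 = 0.029135.

0.0291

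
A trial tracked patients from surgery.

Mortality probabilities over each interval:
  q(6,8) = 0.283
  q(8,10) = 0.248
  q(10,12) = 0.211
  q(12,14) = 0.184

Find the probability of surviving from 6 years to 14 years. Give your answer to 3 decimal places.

0.347

Survival from 6 to 14 is the product of surviving each interval: (1 − 0.283) × (1 − 0.248) × (1 − 0.211) × (1 − 0.184).
= 0.717 × 0.752 × 0.789 × 0.816 = 0.347140.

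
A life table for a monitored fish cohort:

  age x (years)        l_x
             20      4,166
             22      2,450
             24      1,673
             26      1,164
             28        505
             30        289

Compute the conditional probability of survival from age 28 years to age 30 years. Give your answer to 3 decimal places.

The conditional survival probability is l_30/l_28 = 289/505 = 0.572277.

0.572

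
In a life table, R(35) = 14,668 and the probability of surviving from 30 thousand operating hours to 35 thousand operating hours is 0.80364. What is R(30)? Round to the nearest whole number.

R(30) = R(35) / p = 14,668 / 0.80364 = 18252.

18252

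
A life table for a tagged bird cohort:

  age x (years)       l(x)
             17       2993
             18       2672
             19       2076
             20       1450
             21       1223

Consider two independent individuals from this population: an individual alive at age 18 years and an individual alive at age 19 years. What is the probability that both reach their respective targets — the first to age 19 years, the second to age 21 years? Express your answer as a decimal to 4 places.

0.4577

p₁ = l(19)/l(18) = 2076/2672 = 0.776946; p₂ = l(21)/l(19) = 1223/2076 = 0.589114.
P(both) = p₁ × p₂ = 0.776946 × 0.589114 = 0.457710.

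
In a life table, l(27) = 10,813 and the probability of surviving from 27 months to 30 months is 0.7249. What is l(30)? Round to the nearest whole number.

7838

l(30) = l(27) × p = 10,813 × 0.7249 = 7838.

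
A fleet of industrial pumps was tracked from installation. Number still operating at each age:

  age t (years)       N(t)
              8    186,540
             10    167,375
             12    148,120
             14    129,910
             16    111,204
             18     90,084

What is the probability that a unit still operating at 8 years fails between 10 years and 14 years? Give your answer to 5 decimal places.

0.20084

This is the probability of reaching 10 but not 14, conditional on being operational at 8: (N(10) − N(14)) / N(8).
= (167,375 − 129,910) / 186,540 = 37,465 / 186,540 = 0.200842.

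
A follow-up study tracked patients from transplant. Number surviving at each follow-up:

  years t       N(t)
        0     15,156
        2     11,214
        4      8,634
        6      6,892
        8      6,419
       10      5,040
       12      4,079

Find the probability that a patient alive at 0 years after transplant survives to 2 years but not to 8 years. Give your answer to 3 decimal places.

0.316

This is the probability of reaching 2 but not 8, conditional on being alive at 0: (N(2) − N(8)) / N(0).
= (11,214 − 6,419) / 15,156 = 4,795 / 15,156 = 0.316376.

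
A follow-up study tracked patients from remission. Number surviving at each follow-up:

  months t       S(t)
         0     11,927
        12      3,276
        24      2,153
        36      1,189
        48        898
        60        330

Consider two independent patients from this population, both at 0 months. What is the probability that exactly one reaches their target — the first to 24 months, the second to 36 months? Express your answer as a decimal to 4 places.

0.2442

p₁ = S(24)/S(0) = 2,153/11,927 = 0.180515; p₂ = S(36)/S(0) = 1,189/11,927 = 0.099690.
P(exactly one) = p₁(1−p₂) + (1−p₁)p₂ = 0.162519 + 0.081694 = 0.244214.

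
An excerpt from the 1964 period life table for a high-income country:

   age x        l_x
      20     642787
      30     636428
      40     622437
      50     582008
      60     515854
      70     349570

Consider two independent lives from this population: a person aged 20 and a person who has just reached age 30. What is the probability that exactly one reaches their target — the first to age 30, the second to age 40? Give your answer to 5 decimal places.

p₁ = l_30/l_20 = 636428/642787 = 0.990107; p₂ = l_40/l_30 = 622437/636428 = 0.978016.
P(exactly one) = p₁(1−p₂) + (1−p₁)p₂ = 0.021767 + 0.009676 = 0.031442.

0.03144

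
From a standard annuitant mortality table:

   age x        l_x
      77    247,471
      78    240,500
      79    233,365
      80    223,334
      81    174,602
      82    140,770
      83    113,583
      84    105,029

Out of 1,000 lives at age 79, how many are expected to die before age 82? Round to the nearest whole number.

The relevant probability is 1 − 140,770/233,365 = 0.396782.
Expected number = 1,000 × 0.396782 = 397.

397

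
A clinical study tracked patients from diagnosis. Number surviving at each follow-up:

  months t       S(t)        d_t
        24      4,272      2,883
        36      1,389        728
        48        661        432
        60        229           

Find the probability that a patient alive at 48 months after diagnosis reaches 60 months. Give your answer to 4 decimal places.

The conditional survival probability is S(60)/S(48) = 229/661 = 0.346445.

0.3464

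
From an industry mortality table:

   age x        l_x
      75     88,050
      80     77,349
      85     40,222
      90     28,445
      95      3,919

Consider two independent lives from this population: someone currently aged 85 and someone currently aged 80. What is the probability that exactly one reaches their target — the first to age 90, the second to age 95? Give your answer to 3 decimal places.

p₁ = l_90/l_85 = 28,445/40,222 = 0.707200; p₂ = l_95/l_80 = 3,919/77,349 = 0.050666.
P(exactly one) = p₁(1−p₂) + (1−p₁)p₂ = 0.671369 + 0.014835 = 0.686204.

0.686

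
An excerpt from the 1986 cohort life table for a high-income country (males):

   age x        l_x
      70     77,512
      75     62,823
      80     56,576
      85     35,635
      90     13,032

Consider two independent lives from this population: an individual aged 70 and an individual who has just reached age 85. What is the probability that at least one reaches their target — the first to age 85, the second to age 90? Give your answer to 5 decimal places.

p₁ = l_85/l_70 = 35,635/77,512 = 0.459735; p₂ = l_90/l_85 = 13,032/35,635 = 0.365708.
P(at least one) = 1 − (1−p₁)(1−p₂) = 1 − 0.540265 × 0.634292 = 0.657314.

0.65731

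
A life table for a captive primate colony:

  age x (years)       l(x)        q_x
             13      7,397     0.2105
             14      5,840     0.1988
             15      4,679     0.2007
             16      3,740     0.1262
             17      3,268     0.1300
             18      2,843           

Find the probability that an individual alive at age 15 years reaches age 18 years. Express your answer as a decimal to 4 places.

The conditional survival probability is l(18)/l(15) = 2,843/4,679 = 0.607608.

0.6076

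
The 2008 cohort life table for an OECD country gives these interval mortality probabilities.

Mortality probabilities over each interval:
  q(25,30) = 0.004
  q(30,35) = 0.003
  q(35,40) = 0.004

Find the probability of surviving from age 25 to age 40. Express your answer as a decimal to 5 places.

0.98904

The overall survival probability is (1 − 0.004) × (1 − 0.003) × (1 − 0.004).
= 0.996 × 0.997 × 0.996 = 0.989040.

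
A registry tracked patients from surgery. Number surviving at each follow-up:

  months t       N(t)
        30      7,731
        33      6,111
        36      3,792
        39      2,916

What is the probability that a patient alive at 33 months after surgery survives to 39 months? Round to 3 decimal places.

The conditional survival probability is N(39)/N(33) = 2,916/6,111 = 0.477172.

0.477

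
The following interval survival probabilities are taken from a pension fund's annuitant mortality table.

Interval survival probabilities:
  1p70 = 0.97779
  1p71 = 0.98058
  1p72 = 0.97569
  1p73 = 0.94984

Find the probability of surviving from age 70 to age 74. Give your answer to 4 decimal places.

4p70 = 0.97779 × 0.98058 × 0.97569 × 0.94984.
= 0.888569.

0.8886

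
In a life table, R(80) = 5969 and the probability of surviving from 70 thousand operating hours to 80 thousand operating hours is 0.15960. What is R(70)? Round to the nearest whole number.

37400

R(70) = R(80) / p = 5969 / 0.15960 = 37400.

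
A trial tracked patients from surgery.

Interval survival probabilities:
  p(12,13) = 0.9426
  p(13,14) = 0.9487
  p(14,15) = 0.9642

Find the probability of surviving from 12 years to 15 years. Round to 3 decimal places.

0.862

Chaining the interval survival probabilities: 0.9426 × 0.9487 × 0.9642.
= 0.862231.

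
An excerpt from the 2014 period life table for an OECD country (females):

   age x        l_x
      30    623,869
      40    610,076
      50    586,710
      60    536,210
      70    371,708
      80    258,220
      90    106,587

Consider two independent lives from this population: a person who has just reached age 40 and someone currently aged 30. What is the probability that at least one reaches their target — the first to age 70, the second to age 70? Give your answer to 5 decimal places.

p₁ = l_70/l_40 = 371,708/610,076 = 0.609281; p₂ = l_70/l_30 = 371,708/623,869 = 0.595811.
P(at least one) = 1 − (1−p₁)(1−p₂) = 1 − 0.390719 × 0.404189 = 0.842076.

0.84208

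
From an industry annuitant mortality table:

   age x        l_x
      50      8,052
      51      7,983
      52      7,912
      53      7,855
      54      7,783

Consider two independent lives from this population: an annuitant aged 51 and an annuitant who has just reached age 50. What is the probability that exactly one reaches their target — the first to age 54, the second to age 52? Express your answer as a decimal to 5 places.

p₁ = l_54/l_51 = 7,783/7,983 = 0.974947; p₂ = l_52/l_50 = 7,912/8,052 = 0.982613.
P(exactly one) = p₁(1−p₂) + (1−p₁)p₂ = 0.016951 + 0.024617 = 0.041569.

0.04157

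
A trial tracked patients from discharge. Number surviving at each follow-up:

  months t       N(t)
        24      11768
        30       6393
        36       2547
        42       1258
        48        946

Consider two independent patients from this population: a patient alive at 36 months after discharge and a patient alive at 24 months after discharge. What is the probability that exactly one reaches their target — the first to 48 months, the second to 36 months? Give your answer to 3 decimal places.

0.427

p₁ = N(48)/N(36) = 946/2547 = 0.371417; p₂ = N(36)/N(24) = 2547/11768 = 0.216434.
P(exactly one) = p₁(1−p₂) + (1−p₁)p₂ = 0.291030 + 0.136047 = 0.427076.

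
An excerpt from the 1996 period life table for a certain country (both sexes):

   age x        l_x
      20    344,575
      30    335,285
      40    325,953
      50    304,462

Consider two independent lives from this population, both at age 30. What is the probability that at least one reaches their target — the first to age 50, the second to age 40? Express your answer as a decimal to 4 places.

0.9974

p₁ = l_50/l_30 = 304,462/335,285 = 0.908069; p₂ = l_40/l_30 = 325,953/335,285 = 0.972167.
P(at least one) = 1 − (1−p₁)(1−p₂) = 1 − 0.091931 × 0.027833 = 0.997441.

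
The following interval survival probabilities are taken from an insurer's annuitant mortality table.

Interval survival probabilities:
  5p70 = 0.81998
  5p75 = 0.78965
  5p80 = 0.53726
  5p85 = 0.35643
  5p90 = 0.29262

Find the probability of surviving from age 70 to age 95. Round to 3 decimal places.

25p70 = 0.81998 × 0.78965 × 0.53726 × 0.35643 × 0.29262.
= 0.036283.

0.036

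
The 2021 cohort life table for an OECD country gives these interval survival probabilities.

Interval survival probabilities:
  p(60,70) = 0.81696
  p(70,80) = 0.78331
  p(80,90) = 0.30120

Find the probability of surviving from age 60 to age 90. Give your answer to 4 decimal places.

0.1927

Chaining the interval survival probabilities: 0.81696 × 0.78331 × 0.30120.
= 0.192748.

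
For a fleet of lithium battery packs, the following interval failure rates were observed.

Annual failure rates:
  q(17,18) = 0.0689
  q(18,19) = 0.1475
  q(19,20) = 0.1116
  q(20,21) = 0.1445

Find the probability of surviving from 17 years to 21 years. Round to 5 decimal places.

0.60328

P(survive 17→21) = (1 − 0.0689) × (1 − 0.1475) × (1 − 0.1116) × (1 − 0.1445).
= 0.9311 × 0.8525 × 0.8884 × 0.8555 = 0.603280.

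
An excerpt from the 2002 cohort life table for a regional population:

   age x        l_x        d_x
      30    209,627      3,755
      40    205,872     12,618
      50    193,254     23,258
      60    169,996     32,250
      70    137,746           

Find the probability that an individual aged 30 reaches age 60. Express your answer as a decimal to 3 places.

0.811

We want 30p30 = l_60/l_30.
The conditional survival probability is l_60/l_30 = 169,996/209,627 = 0.810945.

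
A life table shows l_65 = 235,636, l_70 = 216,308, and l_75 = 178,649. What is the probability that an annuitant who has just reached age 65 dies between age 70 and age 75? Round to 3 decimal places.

0.160

We want 5|5q65 = (l_70 − l_75)/l_65.
This is the probability of reaching 70 but not 75, conditional on being alive at 65: (l_70 − l_75) / l_65.
= (216,308 − 178,649) / 235,636 = 37,659 / 235,636 = 0.159819.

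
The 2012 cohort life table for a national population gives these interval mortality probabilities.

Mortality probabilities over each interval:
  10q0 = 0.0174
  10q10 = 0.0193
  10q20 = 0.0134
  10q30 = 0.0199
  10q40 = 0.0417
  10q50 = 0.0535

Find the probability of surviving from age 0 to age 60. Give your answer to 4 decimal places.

The overall survival probability is (1 − 0.0174) × (1 − 0.0193) × (1 − 0.0134) × (1 − 0.0199) × (1 − 0.0417) × (1 − 0.0535).
= 0.9826 × 0.9807 × 0.9866 × 0.9801 × 0.9583 × 0.9465 = 0.845175.

0.8452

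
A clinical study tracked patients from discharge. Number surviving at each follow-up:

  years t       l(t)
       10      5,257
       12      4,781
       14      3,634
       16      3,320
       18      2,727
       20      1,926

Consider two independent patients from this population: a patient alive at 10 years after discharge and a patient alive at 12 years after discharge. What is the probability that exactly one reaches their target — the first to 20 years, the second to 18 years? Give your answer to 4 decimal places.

0.5188

p₁ = l(20)/l(10) = 1,926/5,257 = 0.366369; p₂ = l(18)/l(12) = 2,727/4,781 = 0.570383.
P(exactly one) = p₁(1−p₂) + (1−p₁)p₂ = 0.157398 + 0.361412 = 0.518811.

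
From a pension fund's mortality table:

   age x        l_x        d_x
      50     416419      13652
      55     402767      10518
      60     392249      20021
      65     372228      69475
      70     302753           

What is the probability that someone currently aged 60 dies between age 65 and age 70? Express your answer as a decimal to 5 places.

We want 5|5q60 = (l_65 − l_70)/l_60.
This is the probability of reaching 65 but not 70, conditional on being alive at 60: (l_65 − l_70) / l_60.
= (372228 − 302753) / 392249 = 69475 / 392249 = 0.177120.

0.17712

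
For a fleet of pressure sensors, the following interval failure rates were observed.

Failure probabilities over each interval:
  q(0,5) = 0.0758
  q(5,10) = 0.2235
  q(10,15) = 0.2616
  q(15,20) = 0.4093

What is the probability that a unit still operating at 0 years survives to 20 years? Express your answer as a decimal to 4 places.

P(survive 0→20) = (1 − 0.0758) × (1 − 0.2235) × (1 − 0.2616) × (1 − 0.4093).
= 0.9242 × 0.7765 × 0.7384 × 0.5907 = 0.313016.

0.3130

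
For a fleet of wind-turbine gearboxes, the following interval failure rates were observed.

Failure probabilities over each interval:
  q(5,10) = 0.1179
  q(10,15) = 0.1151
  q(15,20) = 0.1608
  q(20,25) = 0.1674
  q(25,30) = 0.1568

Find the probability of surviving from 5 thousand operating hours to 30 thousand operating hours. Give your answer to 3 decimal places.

Chaining the interval survival probabilities: (1 − 0.1179) × (1 − 0.1151) × (1 − 0.1608) × (1 − 0.1674) × (1 − 0.1568).
= 0.8821 × 0.8849 × 0.8392 × 0.8326 × 0.8432 = 0.459880.

0.460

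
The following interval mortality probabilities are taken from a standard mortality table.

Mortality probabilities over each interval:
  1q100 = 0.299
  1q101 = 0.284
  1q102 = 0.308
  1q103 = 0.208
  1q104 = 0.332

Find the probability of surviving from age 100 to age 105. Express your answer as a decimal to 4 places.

0.1838

5p100 = (1 − 0.299) × (1 − 0.284) × (1 − 0.308) × (1 − 0.208) × (1 − 0.332).
= 0.701 × 0.716 × 0.692 × 0.792 × 0.668 = 0.183755.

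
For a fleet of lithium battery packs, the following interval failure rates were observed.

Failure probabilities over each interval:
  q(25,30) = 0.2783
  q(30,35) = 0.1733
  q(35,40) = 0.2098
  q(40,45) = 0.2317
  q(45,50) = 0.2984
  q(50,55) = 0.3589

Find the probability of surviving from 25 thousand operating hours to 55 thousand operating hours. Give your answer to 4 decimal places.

Survival from 25 to 55 is the product of surviving each interval: (1 − 0.2783) × (1 − 0.1733) × (1 − 0.2098) × (1 − 0.2317) × (1 − 0.2984) × (1 − 0.3589).
= 0.7217 × 0.8267 × 0.7902 × 0.7683 × 0.7016 × 0.6411 = 0.162925.

0.1629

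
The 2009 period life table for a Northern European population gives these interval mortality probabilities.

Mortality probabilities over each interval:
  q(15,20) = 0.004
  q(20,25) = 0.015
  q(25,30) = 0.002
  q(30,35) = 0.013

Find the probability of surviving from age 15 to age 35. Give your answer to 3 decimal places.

0.966

The overall survival probability is (1 − 0.004) × (1 − 0.015) × (1 − 0.002) × (1 − 0.013).
= 0.996 × 0.985 × 0.998 × 0.987 = 0.966370.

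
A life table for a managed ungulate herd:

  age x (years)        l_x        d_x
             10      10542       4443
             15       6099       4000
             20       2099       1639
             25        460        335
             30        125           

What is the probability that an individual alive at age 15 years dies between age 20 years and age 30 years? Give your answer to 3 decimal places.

0.324

This is the probability of reaching 20 but not 30, conditional on being alive at 15: (l_20 − l_30) / l_15.
= (2099 − 125) / 6099 = 1974 / 6099 = 0.323660.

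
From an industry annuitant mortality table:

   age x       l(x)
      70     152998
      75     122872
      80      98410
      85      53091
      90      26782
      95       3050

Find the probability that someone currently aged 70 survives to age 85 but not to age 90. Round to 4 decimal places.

0.1720

This is the probability of reaching 85 but not 90, conditional on being alive at 70: (l(85) − l(90)) / l(70).
= (53091 − 26782) / 152998 = 26309 / 152998 = 0.171956.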